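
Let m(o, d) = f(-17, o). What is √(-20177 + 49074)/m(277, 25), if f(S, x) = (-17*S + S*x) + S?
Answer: -√28897/4437 ≈ -0.038312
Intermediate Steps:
f(S, x) = -16*S + S*x
m(o, d) = 272 - 17*o (m(o, d) = -17*(-16 + o) = 272 - 17*o)
√(-20177 + 49074)/m(277, 25) = √(-20177 + 49074)/(272 - 17*277) = √28897/(272 - 4709) = √28897/(-4437) = √28897*(-1/4437) = -√28897/4437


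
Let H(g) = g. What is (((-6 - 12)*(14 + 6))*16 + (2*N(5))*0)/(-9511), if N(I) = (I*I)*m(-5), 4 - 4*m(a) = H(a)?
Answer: 5760/9511 ≈ 0.60561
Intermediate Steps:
m(a) = 1 - a/4
N(I) = 9*I²/4 (N(I) = (I*I)*(1 - ¼*(-5)) = I²*(1 + 5/4) = I²*(9/4) = 9*I²/4)
(((-6 - 12)*(14 + 6))*16 + (2*N(5))*0)/(-9511) = (((-6 - 12)*(14 + 6))*16 + (2*((9/4)*5²))*0)/(-9511) = (-18*20*16 + (2*((9/4)*25))*0)*(-1/9511) = (-360*16 + (2*(225/4))*0)*(-1/9511) = (-5760 + (225/2)*0)*(-1/9511) = (-5760 + 0)*(-1/9511) = -5760*(-1/9511) = 5760/9511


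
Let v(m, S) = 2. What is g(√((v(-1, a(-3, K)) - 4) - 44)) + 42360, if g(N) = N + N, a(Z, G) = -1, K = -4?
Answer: 42360 + 2*I*√46 ≈ 42360.0 + 13.565*I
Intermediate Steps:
g(N) = 2*N
g(√((v(-1, a(-3, K)) - 4) - 44)) + 42360 = 2*√((2 - 4) - 44) + 42360 = 2*√(-2 - 44) + 42360 = 2*√(-46) + 42360 = 2*(I*√46) + 42360 = 2*I*√46 + 42360 = 42360 + 2*I*√46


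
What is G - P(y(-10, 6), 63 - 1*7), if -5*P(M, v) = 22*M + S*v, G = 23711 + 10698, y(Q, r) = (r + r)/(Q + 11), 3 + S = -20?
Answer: 171021/5 ≈ 34204.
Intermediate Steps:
S = -23 (S = -3 - 20 = -23)
y(Q, r) = 2*r/(11 + Q) (y(Q, r) = (2*r)/(11 + Q) = 2*r/(11 + Q))
G = 34409
P(M, v) = -22*M/5 + 23*v/5 (P(M, v) = -(22*M - 23*v)/5 = -(-23*v + 22*M)/5 = -22*M/5 + 23*v/5)
G - P(y(-10, 6), 63 - 1*7) = 34409 - (-44*6/(5*(11 - 10)) + 23*(63 - 1*7)/5) = 34409 - (-44*6/(5*1) + 23*(63 - 7)/5) = 34409 - (-44*6/5 + (23/5)*56) = 34409 - (-22/5*12 + 1288/5) = 34409 - (-264/5 + 1288/5) = 34409 - 1*1024/5 = 34409 - 1024/5 = 171021/5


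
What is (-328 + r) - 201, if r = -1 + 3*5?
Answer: -515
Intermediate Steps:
r = 14 (r = -1 + 15 = 14)
(-328 + r) - 201 = (-328 + 14) - 201 = -314 - 201 = -515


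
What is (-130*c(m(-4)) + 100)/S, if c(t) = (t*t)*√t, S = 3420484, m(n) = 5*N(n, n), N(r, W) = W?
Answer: 25/855121 - 26000*I*√5/855121 ≈ 2.9236e-5 - 0.067988*I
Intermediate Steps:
m(n) = 5*n
c(t) = t^(5/2) (c(t) = t²*√t = t^(5/2))
(-130*c(m(-4)) + 100)/S = (-130*800*I*√5 + 100)/3420484 = (-104000*I*√5 + 100)*(1/3420484) = (100 - 104000*I*√5)*(1/3420484) = 25/855121 - 26000*I*√5/855121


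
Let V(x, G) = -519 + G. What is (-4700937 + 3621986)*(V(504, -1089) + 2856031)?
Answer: -3079782550273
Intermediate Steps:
(-4700937 + 3621986)*(V(504, -1089) + 2856031) = (-4700937 + 3621986)*((-519 - 1089) + 2856031) = -1078951*(-1608 + 2856031) = -1078951*2854423 = -3079782550273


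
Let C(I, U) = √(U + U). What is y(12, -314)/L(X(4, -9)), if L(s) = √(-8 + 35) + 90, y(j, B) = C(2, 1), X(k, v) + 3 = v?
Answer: -√6/2691 + 10*√2/897 ≈ 0.014856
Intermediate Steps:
X(k, v) = -3 + v
C(I, U) = √2*√U (C(I, U) = √(2*U) = √2*√U)
y(j, B) = √2 (y(j, B) = √2*√1 = √2*1 = √2)
L(s) = 90 + 3*√3 (L(s) = √27 + 90 = 3*√3 + 90 = 90 + 3*√3)
y(12, -314)/L(X(4, -9)) = √2/(90 + 3*√3)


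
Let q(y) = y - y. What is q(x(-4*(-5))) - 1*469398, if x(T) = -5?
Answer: -469398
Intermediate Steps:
q(y) = 0
q(x(-4*(-5))) - 1*469398 = 0 - 1*469398 = 0 - 469398 = -469398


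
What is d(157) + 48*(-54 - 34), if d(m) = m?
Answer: -4067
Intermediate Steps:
d(157) + 48*(-54 - 34) = 157 + 48*(-54 - 34) = 157 + 48*(-88) = 157 - 4224 = -4067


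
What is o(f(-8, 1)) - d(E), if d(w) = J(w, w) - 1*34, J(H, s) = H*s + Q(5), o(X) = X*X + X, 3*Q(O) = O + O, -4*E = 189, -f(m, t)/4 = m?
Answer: -55003/48 ≈ -1145.9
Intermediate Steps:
f(m, t) = -4*m
E = -189/4 (E = -¼*189 = -189/4 ≈ -47.250)
Q(O) = 2*O/3 (Q(O) = (O + O)/3 = (2*O)/3 = 2*O/3)
o(X) = X + X² (o(X) = X² + X = X + X²)
J(H, s) = 10/3 + H*s (J(H, s) = H*s + (⅔)*5 = H*s + 10/3 = 10/3 + H*s)
d(w) = -92/3 + w² (d(w) = (10/3 + w*w) - 1*34 = (10/3 + w²) - 34 = -92/3 + w²)
o(f(-8, 1)) - d(E) = (-4*(-8))*(1 - 4*(-8)) - (-92/3 + (-189/4)²) = 32*(1 + 32) - (-92/3 + 35721/16) = 32*33 - 1*105691/48 = 1056 - 105691/48 = -55003/48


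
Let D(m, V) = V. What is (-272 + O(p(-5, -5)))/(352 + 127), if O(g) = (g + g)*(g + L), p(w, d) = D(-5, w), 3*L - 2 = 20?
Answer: -886/1437 ≈ -0.61656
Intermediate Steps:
L = 22/3 (L = ⅔ + (⅓)*20 = ⅔ + 20/3 = 22/3 ≈ 7.3333)
p(w, d) = w
O(g) = 2*g*(22/3 + g) (O(g) = (g + g)*(g + 22/3) = (2*g)*(22/3 + g) = 2*g*(22/3 + g))
(-272 + O(p(-5, -5)))/(352 + 127) = (-272 + (⅔)*(-5)*(22 + 3*(-5)))/(352 + 127) = (-272 + (⅔)*(-5)*(22 - 15))/479 = (-272 + (⅔)*(-5)*7)*(1/479) = (-272 - 70/3)*(1/479) = -886/3*1/479 = -886/1437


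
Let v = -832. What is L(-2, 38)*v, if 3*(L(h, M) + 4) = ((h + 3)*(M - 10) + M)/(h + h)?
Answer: 7904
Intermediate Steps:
L(h, M) = -4 + (M + (-10 + M)*(3 + h))/(6*h) (L(h, M) = -4 + (((h + 3)*(M - 10) + M)/(h + h))/3 = -4 + (((3 + h)*(-10 + M) + M)/((2*h)))/3 = -4 + (((-10 + M)*(3 + h) + M)*(1/(2*h)))/3 = -4 + ((M + (-10 + M)*(3 + h))*(1/(2*h)))/3 = -4 + ((M + (-10 + M)*(3 + h))/(2*h))/3 = -4 + (M + (-10 + M)*(3 + h))/(6*h))
L(-2, 38)*v = ((1/6)*(-30 + 4*38 - 2*(-34 + 38))/(-2))*(-832) = ((1/6)*(-1/2)*(-30 + 152 - 2*4))*(-832) = ((1/6)*(-1/2)*(-30 + 152 - 8))*(-832) = ((1/6)*(-1/2)*114)*(-832) = -19/2*(-832) = 7904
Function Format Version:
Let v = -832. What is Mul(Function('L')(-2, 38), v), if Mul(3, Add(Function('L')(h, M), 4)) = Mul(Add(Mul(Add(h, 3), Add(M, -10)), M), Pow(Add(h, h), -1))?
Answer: 7904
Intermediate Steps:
Function('L')(h, M) = Add(-4, Mul(Rational(1, 6), Pow(h, -1), Add(M, Mul(Add(-10, M), Add(3, h))))) (Function('L')(h, M) = Add(-4, Mul(Rational(1, 3), Mul(Add(Mul(Add(h, 3), Add(M, -10)), M), Pow(Add(h, h), -1)))) = Add(-4, Mul(Rational(1, 3), Mul(Add(Mul(Add(3, h), Add(-10, M)), M), Pow(Mul(2, h), -1)))) = Add(-4, Mul(Rational(1, 3), Mul(Add(Mul(Add(-10, M), Add(3, h)), M), Mul(Rational(1, 2), Pow(h, -1))))) = Add(-4, Mul(Rational(1, 3), Mul(Add(M, Mul(Add(-10, M), Add(3, h))), Mul(Rational(1, 2), Pow(h, -1))))) = Add(-4, Mul(Rational(1, 3), Mul(Rational(1, 2), Pow(h, -1), Add(M, Mul(Add(-10, M), Add(3, h)))))) = Add(-4, Mul(Rational(1, 6), Pow(h, -1), Add(M, Mul(Add(-10, M), Add(3, h))))))
Mul(Function('L')(-2, 38), v) = Mul(Mul(Rational(1, 6), Pow(-2, -1), Add(-30, Mul(4, 38), Mul(-2, Add(-34, 38)))), -832) = Mul(Mul(Rational(1, 6), Rational(-1, 2), Add(-30, 152, Mul(-2, 4))), -832) = Mul(Mul(Rational(1, 6), Rational(-1, 2), Add(-30, 152, -8)), -832) = Mul(Mul(Rational(1, 6), Rational(-1, 2), 114), -832) = Mul(Rational(-19, 2), -832) = 7904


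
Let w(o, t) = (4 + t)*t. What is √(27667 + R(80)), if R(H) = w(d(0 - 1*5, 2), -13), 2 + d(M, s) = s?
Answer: 2*√6946 ≈ 166.69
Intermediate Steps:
d(M, s) = -2 + s
w(o, t) = t*(4 + t)
R(H) = 117 (R(H) = -13*(4 - 13) = -13*(-9) = 117)
√(27667 + R(80)) = √(27667 + 117) = √27784 = 2*√6946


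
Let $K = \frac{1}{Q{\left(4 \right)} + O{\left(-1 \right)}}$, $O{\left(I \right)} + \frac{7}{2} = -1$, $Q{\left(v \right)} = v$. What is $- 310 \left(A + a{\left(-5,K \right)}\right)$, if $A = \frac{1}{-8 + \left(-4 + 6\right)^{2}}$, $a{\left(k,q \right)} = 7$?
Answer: $- \frac{4185}{2} \approx -2092.5$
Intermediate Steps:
$O{\left(I \right)} = - \frac{9}{2}$ ($O{\left(I \right)} = - \frac{7}{2} - 1 = - \frac{9}{2}$)
$K = -2$ ($K = \frac{1}{4 - \frac{9}{2}} = \frac{1}{- \frac{1}{2}} = -2$)
$A = - \frac{1}{4}$ ($A = \frac{1}{-8 + 2^{2}} = \frac{1}{-8 + 4} = \frac{1}{-4} = - \frac{1}{4} \approx -0.25$)
$- 310 \left(A + a{\left(-5,K \right)}\right) = - 310 \left(- \frac{1}{4} + 7\right) = \left(-310\right) \frac{27}{4} = - \frac{4185}{2}$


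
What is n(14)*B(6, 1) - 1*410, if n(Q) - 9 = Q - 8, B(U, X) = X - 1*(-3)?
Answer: -350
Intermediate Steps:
B(U, X) = 3 + X (B(U, X) = X + 3 = 3 + X)
n(Q) = 1 + Q (n(Q) = 9 + (Q - 8) = 9 + (-8 + Q) = 1 + Q)
n(14)*B(6, 1) - 1*410 = (1 + 14)*(3 + 1) - 1*410 = 15*4 - 410 = 60 - 410 = -350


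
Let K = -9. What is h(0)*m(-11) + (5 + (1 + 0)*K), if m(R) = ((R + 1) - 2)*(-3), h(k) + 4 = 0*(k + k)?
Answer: -148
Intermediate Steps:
h(k) = -4 (h(k) = -4 + 0*(k + k) = -4 + 0*(2*k) = -4 + 0 = -4)
m(R) = 3 - 3*R (m(R) = ((1 + R) - 2)*(-3) = (-1 + R)*(-3) = 3 - 3*R)
h(0)*m(-11) + (5 + (1 + 0)*K) = -4*(3 - 3*(-11)) + (5 + (1 + 0)*(-9)) = -4*(3 + 33) + (5 + 1*(-9)) = -4*36 + (5 - 9) = -144 - 4 = -148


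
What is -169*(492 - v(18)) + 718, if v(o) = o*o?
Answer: -27674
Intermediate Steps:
v(o) = o²
-169*(492 - v(18)) + 718 = -169*(492 - 1*18²) + 718 = -169*(492 - 1*324) + 718 = -169*(492 - 324) + 718 = -169*168 + 718 = -28392 + 718 = -27674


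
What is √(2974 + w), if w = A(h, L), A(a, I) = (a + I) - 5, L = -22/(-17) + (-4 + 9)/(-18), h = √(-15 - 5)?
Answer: √(30900050 + 20808*I*√5)/102 ≈ 54.498 + 0.04103*I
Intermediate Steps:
h = 2*I*√5 (h = √(-20) = 2*I*√5 ≈ 4.4721*I)
L = 311/306 (L = -22*(-1/17) + 5*(-1/18) = 22/17 - 5/18 = 311/306 ≈ 1.0163)
A(a, I) = -5 + I + a (A(a, I) = (I + a) - 5 = -5 + I + a)
w = -1219/306 + 2*I*√5 (w = -5 + 311/306 + 2*I*√5 = -1219/306 + 2*I*√5 ≈ -3.9837 + 4.4721*I)
√(2974 + w) = √(2974 + (-1219/306 + 2*I*√5)) = √(908825/306 + 2*I*√5)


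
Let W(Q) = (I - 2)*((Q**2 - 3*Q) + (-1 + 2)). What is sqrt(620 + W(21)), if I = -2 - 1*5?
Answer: I*sqrt(2791) ≈ 52.83*I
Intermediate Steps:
I = -7 (I = -2 - 5 = -7)
W(Q) = -9 - 9*Q**2 + 27*Q (W(Q) = (-7 - 2)*((Q**2 - 3*Q) + (-1 + 2)) = -9*((Q**2 - 3*Q) + 1) = -9*(1 + Q**2 - 3*Q) = -9 - 9*Q**2 + 27*Q)
sqrt(620 + W(21)) = sqrt(620 + (-9 - 9*21**2 + 27*21)) = sqrt(620 + (-9 - 9*441 + 567)) = sqrt(620 + (-9 - 3969 + 567)) = sqrt(620 - 3411) = sqrt(-2791) = I*sqrt(2791)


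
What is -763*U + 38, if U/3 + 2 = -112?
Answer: 260984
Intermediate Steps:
U = -342 (U = -6 + 3*(-112) = -6 - 336 = -342)
-763*U + 38 = -763*(-342) + 38 = 260946 + 38 = 260984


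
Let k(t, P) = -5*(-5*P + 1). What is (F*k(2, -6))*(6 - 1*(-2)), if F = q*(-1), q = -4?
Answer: -4960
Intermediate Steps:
k(t, P) = -5 + 25*P (k(t, P) = -5*(1 - 5*P) = -5 + 25*P)
F = 4 (F = -4*(-1) = 4)
(F*k(2, -6))*(6 - 1*(-2)) = (4*(-5 + 25*(-6)))*(6 - 1*(-2)) = (4*(-5 - 150))*(6 + 2) = (4*(-155))*8 = -620*8 = -4960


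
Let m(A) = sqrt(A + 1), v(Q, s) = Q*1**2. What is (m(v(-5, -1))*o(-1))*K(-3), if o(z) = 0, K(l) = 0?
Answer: 0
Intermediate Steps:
v(Q, s) = Q (v(Q, s) = Q*1 = Q)
m(A) = sqrt(1 + A)
(m(v(-5, -1))*o(-1))*K(-3) = (sqrt(1 - 5)*0)*0 = (sqrt(-4)*0)*0 = ((2*I)*0)*0 = 0*0 = 0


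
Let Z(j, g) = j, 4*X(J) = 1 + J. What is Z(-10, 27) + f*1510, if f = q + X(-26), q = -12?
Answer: -55135/2 ≈ -27568.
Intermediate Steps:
X(J) = 1/4 + J/4 (X(J) = (1 + J)/4 = 1/4 + J/4)
f = -73/4 (f = -12 + (1/4 + (1/4)*(-26)) = -12 + (1/4 - 13/2) = -12 - 25/4 = -73/4 ≈ -18.250)
Z(-10, 27) + f*1510 = -10 - 73/4*1510 = -10 - 55115/2 = -55135/2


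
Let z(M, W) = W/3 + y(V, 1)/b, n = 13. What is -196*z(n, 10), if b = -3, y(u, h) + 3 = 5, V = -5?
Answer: -1568/3 ≈ -522.67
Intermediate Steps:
y(u, h) = 2 (y(u, h) = -3 + 5 = 2)
z(M, W) = -2/3 + W/3 (z(M, W) = W/3 + 2/(-3) = W*(1/3) + 2*(-1/3) = W/3 - 2/3 = -2/3 + W/3)
-196*z(n, 10) = -196*(-2/3 + (1/3)*10) = -196*(-2/3 + 10/3) = -196*8/3 = -1568/3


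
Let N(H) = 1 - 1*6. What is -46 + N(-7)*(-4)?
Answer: -26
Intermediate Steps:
N(H) = -5 (N(H) = 1 - 6 = -5)
-46 + N(-7)*(-4) = -46 - 5*(-4) = -46 + 20 = -26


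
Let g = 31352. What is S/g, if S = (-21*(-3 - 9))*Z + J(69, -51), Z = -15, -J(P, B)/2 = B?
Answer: -1839/15676 ≈ -0.11731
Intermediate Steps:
J(P, B) = -2*B
S = -3678 (S = -21*(-3 - 9)*(-15) - 2*(-51) = -21*(-12)*(-15) + 102 = 252*(-15) + 102 = -3780 + 102 = -3678)
S/g = -3678/31352 = -3678*1/31352 = -1839/15676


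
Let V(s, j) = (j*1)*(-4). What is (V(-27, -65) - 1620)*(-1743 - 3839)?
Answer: 7591520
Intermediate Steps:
V(s, j) = -4*j (V(s, j) = j*(-4) = -4*j)
(V(-27, -65) - 1620)*(-1743 - 3839) = (-4*(-65) - 1620)*(-1743 - 3839) = (260 - 1620)*(-5582) = -1360*(-5582) = 7591520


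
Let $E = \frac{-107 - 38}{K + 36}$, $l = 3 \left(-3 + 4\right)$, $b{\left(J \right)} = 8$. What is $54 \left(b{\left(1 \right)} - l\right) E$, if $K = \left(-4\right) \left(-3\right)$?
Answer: $- \frac{6525}{8} \approx -815.63$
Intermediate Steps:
$K = 12$
$l = 3$ ($l = 3 \cdot 1 = 3$)
$E = - \frac{145}{48}$ ($E = \frac{-107 - 38}{12 + 36} = - \frac{145}{48} \approx -3.0208$)
$54 \left(b{\left(1 \right)} - l\right) E = 54 \left(8 - 3\right) \left(- \frac{145}{48}\right) = 54 \cdot 5 \left(- \frac{145}{48}\right) = 270 \left(- \frac{145}{48}\right) = - \frac{6525}{8}$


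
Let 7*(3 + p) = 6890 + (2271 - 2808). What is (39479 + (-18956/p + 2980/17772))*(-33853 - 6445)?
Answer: -11183509767007006/7033269 ≈ -1.5901e+9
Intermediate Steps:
p = 6332/7 (p = -3 + (6890 + (2271 - 2808))/7 = -3 + (6890 - 537)/7 = -3 + (1/7)*6353 = -3 + 6353/7 = 6332/7 ≈ 904.57)
(39479 + (-18956/p + 2980/17772))*(-33853 - 6445) = (39479 + (-18956/6332/7 + 2980/17772))*(-33853 - 6445) = (39479 + (-18956*7/6332 + 2980*(1/17772)))*(-40298) = (39479 + (-33173/1583 + 745/4443))*(-40298) = (39479 - 146208304/7033269)*(-40298) = (277520218547/7033269)*(-40298) = -11183509767007006/7033269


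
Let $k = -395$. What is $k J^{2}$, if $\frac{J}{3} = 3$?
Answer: $-31995$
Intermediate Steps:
$J = 9$ ($J = 3 \cdot 3 = 9$)
$k J^{2} = - 395 \cdot 9^{2} = \left(-395\right) 81 = -31995$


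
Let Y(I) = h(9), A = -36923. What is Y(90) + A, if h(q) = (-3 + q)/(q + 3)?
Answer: -73845/2 ≈ -36923.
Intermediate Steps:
h(q) = (-3 + q)/(3 + q)
Y(I) = 1/2 (Y(I) = (-3 + 9)/(3 + 9) = 6/12 = (1/12)*6 = 1/2)
Y(90) + A = 1/2 - 36923 = -73845/2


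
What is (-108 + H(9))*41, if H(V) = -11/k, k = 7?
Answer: -31447/7 ≈ -4492.4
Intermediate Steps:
H(V) = -11/7
(-108 + H(9))*41 = (-108 - 11/7)*41 = -767/7*41 = -31447/7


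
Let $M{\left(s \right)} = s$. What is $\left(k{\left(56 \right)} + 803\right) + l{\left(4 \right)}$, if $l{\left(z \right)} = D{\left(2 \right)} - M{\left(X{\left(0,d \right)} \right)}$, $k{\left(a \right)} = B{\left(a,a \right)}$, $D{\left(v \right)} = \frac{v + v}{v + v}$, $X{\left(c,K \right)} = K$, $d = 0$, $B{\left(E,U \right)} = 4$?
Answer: $808$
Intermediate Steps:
$D{\left(v \right)} = 1$ ($D{\left(v \right)} = \frac{2 v}{2 v} = 2 v \frac{1}{2 v} = 1$)
$k{\left(a \right)} = 4$
$l{\left(z \right)} = 1$ ($l{\left(z \right)} = 1 - 0 = 1 + 0 = 1$)
$\left(k{\left(56 \right)} + 803\right) + l{\left(4 \right)} = \left(4 + 803\right) + 1 = 807 + 1 = 808$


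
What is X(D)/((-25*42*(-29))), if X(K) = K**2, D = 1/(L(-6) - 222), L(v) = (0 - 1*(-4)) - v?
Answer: 1/1368544800 ≈ 7.3070e-10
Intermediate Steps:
L(v) = 4 - v (L(v) = (0 + 4) - v = 4 - v)
D = -1/212 (D = 1/((4 - 1*(-6)) - 222) = 1/((4 + 6) - 222) = 1/(10 - 222) = 1/(-212) = -1/212 ≈ -0.0047170)
X(D)/((-25*42*(-29))) = (-1/212)**2/((-25*42*(-29))) = 1/(44944*((-1050*(-29)))) = (1/44944)/30450 = (1/44944)*(1/30450) = 1/1368544800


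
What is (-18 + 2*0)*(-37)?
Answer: 666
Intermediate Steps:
(-18 + 2*0)*(-37) = (-18 + 0)*(-37) = -18*(-37) = 666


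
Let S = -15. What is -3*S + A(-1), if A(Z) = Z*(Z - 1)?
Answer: 47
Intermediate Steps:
A(Z) = Z*(-1 + Z)
-3*S + A(-1) = -3*(-15) - (-1 - 1) = 45 - 1*(-2) = 45 + 2 = 47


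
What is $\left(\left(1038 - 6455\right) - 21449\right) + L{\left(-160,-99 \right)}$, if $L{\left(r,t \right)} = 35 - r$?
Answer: $-26671$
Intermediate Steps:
$\left(\left(1038 - 6455\right) - 21449\right) + L{\left(-160,-99 \right)} = \left(\left(1038 - 6455\right) - 21449\right) + \left(35 - -160\right) = \left(\left(1038 - 6455\right) - 21449\right) + \left(35 + 160\right) = \left(-5417 - 21449\right) + 195 = -26866 + 195 = -26671$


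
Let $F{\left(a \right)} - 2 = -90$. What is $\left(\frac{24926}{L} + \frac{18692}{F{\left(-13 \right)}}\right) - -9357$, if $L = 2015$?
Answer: $\frac{405928087}{44330} \approx 9157.0$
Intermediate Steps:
$F{\left(a \right)} = -88$ ($F{\left(a \right)} = 2 - 90 = -88$)
$\left(\frac{24926}{L} + \frac{18692}{F{\left(-13 \right)}}\right) - -9357 = \left(\frac{24926}{2015} + \frac{18692}{-88}\right) - -9357 = \left(24926 \cdot \frac{1}{2015} + 18692 \left(- \frac{1}{88}\right)\right) + 9357 = \left(\frac{24926}{2015} - \frac{4673}{22}\right) + 9357 = - \frac{8867723}{44330} + 9357 = \frac{405928087}{44330}$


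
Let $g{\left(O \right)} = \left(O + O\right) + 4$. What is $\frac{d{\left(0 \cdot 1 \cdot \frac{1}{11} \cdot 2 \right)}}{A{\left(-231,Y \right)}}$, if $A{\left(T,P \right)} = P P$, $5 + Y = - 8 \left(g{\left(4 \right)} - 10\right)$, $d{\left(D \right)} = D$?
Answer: $0$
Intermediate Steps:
$g{\left(O \right)} = 4 + 2 O$ ($g{\left(O \right)} = 2 O + 4 = 4 + 2 O$)
$Y = -21$ ($Y = -5 - 8 \left(\left(4 + 2 \cdot 4\right) - 10\right) = -5 - 8 \left(\left(4 + 8\right) - 10\right) = -5 - 8 \left(12 - 10\right) = -5 - 16 = -21$)
$A{\left(T,P \right)} = P^{2}$
$\frac{d{\left(0 \cdot 1 \cdot \frac{1}{11} \cdot 2 \right)}}{A{\left(-231,Y \right)}} = \frac{0 \cdot 1 \cdot \frac{1}{11} \cdot 2}{\left(-21\right)^{2}} = \frac{0 \cdot 1 \cdot \frac{1}{11} \cdot 2}{441} = 0 \cdot \frac{1}{11} \cdot 2 \cdot \frac{1}{441} = 0 \cdot 2 \cdot \frac{1}{441} = 0 \cdot \frac{1}{441} = 0$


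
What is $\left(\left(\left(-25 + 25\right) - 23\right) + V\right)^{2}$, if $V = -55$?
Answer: $6084$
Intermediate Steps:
$\left(\left(\left(-25 + 25\right) - 23\right) + V\right)^{2} = \left(\left(\left(-25 + 25\right) - 23\right) - 55\right)^{2} = \left(\left(0 - 23\right) - 55\right)^{2} = \left(-23 - 55\right)^{2} = \left(-78\right)^{2} = 6084$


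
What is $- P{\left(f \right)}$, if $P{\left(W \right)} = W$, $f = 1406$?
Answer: $-1406$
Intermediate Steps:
$- P{\left(f \right)} = \left(-1\right) 1406 = -1406$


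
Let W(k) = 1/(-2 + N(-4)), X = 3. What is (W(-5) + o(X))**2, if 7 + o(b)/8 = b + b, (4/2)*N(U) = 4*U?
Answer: 6561/100 ≈ 65.610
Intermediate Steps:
N(U) = 2*U (N(U) = (4*U)/2 = 2*U)
o(b) = -56 + 16*b (o(b) = -56 + 8*(b + b) = -56 + 8*(2*b) = -56 + 16*b)
W(k) = -1/10 (W(k) = 1/(-2 + 2*(-4)) = 1/(-2 - 8) = 1/(-10) = -1/10)
(W(-5) + o(X))**2 = (-1/10 + (-56 + 16*3))**2 = (-1/10 + (-56 + 48))**2 = (-1/10 - 8)**2 = (-81/10)**2 = 6561/100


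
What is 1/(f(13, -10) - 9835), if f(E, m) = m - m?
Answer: -1/9835 ≈ -0.00010168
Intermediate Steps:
f(E, m) = 0
1/(f(13, -10) - 9835) = 1/(0 - 9835) = 1/(-9835) = -1/9835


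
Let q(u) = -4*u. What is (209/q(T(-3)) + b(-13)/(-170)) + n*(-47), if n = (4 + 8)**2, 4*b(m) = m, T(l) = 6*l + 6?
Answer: -27595597/4080 ≈ -6763.6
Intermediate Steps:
T(l) = 6 + 6*l
b(m) = m/4
n = 144 (n = 12**2 = 144)
(209/q(T(-3)) + b(-13)/(-170)) + n*(-47) = (209/((-4*(6 + 6*(-3)))) + ((1/4)*(-13))/(-170)) + 144*(-47) = (209/((-4*(6 - 18))) - 13/4*(-1/170)) - 6768 = (209/((-4*(-12))) + 13/680) - 6768 = (209/48 + 13/680) - 6768 = 17843/4080 - 6768 = -27595597/4080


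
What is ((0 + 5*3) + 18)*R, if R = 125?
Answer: 4125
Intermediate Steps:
((0 + 5*3) + 18)*R = ((0 + 5*3) + 18)*125 = ((0 + 15) + 18)*125 = (15 + 18)*125 = 33*125 = 4125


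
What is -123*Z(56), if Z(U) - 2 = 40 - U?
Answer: 1722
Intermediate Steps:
Z(U) = 42 - U (Z(U) = 2 + (40 - U) = 42 - U)
-123*Z(56) = -123*(42 - 1*56) = -123*(42 - 56) = -123*(-14) = 1722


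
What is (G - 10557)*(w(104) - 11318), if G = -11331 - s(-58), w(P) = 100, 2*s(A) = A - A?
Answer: 245539584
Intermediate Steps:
s(A) = 0 (s(A) = (A - A)/2 = (1/2)*0 = 0)
G = -11331 (G = -11331 - 1*0 = -11331 + 0 = -11331)
(G - 10557)*(w(104) - 11318) = (-11331 - 10557)*(100 - 11318) = -21888*(-11218) = 245539584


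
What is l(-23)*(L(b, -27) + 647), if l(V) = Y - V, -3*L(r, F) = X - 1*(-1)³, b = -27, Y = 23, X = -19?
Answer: 30038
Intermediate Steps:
L(r, F) = 6 (L(r, F) = -(-19 - 1*(-1)³)/3 = -(-19 - 1*(-1))/3 = -(-19 + 1)/3 = -⅓*(-18) = 6)
l(V) = 23 - V
l(-23)*(L(b, -27) + 647) = (23 - 1*(-23))*(6 + 647) = (23 + 23)*653 = 46*653 = 30038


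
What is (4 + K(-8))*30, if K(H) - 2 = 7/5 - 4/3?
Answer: 182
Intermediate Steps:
K(H) = 31/15 (K(H) = 2 + (7/5 - 4/3) = 2 + 1/15 = 31/15)
(4 + K(-8))*30 = (4 + 31/15)*30 = (91/15)*30 = 182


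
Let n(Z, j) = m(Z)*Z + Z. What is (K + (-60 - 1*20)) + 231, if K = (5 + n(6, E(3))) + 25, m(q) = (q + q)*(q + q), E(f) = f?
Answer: 1051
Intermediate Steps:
m(q) = 4*q**2 (m(q) = (2*q)*(2*q) = 4*q**2)
n(Z, j) = Z + 4*Z**3 (n(Z, j) = (4*Z**2)*Z + Z = 4*Z**3 + Z = Z + 4*Z**3)
K = 900 (K = (5 + (6 + 4*6**3)) + 25 = (5 + (6 + 4*216)) + 25 = (5 + (6 + 864)) + 25 = (5 + 870) + 25 = 875 + 25 = 900)
(K + (-60 - 1*20)) + 231 = (900 + (-60 - 1*20)) + 231 = (900 + (-60 - 20)) + 231 = (900 - 80) + 231 = 820 + 231 = 1051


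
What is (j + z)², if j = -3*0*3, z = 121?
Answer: 14641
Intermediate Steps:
j = 0 (j = 0*3 = 0)
(j + z)² = (0 + 121)² = 121² = 14641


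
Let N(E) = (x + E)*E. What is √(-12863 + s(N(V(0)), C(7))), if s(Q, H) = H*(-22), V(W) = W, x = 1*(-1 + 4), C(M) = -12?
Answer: I*√12599 ≈ 112.25*I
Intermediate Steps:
x = 3 (x = 1*3 = 3)
N(E) = E*(3 + E) (N(E) = (3 + E)*E = E*(3 + E))
s(Q, H) = -22*H
√(-12863 + s(N(V(0)), C(7))) = √(-12863 - 22*(-12)) = √(-12863 + 264) = √(-12599) = I*√12599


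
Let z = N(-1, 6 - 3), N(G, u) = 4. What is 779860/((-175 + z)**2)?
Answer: 779860/29241 ≈ 26.670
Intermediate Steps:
z = 4
779860/((-175 + z)**2) = 779860/((-175 + 4)**2) = 779860/((-171)**2) = 779860/29241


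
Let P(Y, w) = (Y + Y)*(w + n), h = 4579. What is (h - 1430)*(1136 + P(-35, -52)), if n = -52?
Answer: 26501984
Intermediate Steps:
P(Y, w) = 2*Y*(-52 + w) (P(Y, w) = (Y + Y)*(w - 52) = (2*Y)*(-52 + w) = 2*Y*(-52 + w))
(h - 1430)*(1136 + P(-35, -52)) = (4579 - 1430)*(1136 + 2*(-35)*(-52 - 52)) = 3149*(1136 + 2*(-35)*(-104)) = 3149*(1136 + 7280) = 3149*8416 = 26501984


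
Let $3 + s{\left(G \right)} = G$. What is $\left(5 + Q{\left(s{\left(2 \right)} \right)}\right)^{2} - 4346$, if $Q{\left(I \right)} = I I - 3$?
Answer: $-4337$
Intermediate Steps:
$s{\left(G \right)} = -3 + G$
$Q{\left(I \right)} = -3 + I^{2}$ ($Q{\left(I \right)} = I^{2} - 3 = -3 + I^{2}$)
$\left(5 + Q{\left(s{\left(2 \right)} \right)}\right)^{2} - 4346 = \left(5 - \left(3 - \left(-3 + 2\right)^{2}\right)\right)^{2} - 4346 = \left(5 - \left(3 - \left(-1\right)^{2}\right)\right)^{2} - 4346 = \left(5 + \left(-3 + 1\right)\right)^{2} - 4346 = \left(5 - 2\right)^{2} - 4346 = 3^{2} - 4346 = 9 - 4346 = -4337$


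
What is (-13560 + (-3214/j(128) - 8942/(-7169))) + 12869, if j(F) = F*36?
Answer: -11404425031/16517376 ≈ -690.45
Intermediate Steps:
j(F) = 36*F
(-13560 + (-3214/j(128) - 8942/(-7169))) + 12869 = (-13560 + (-3214/(36*128) - 8942/(-7169))) + 12869 = (-13560 + (-3214/4608 - 8942*(-1/7169))) + 12869 = (-13560 + (-3214*1/4608 + 8942/7169)) + 12869 = (-13560 + (-1607/2304 + 8942/7169)) + 12869 = (-13560 + 9081785/16517376) + 12869 = -223966536775/16517376 + 12869 = -11404425031/16517376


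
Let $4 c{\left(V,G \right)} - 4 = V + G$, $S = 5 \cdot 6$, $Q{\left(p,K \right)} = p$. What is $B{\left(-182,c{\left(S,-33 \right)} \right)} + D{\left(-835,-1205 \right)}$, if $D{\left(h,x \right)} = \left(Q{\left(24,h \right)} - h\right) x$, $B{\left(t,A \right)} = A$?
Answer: $- \frac{4140379}{4} \approx -1.0351 \cdot 10^{6}$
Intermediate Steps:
$S = 30$
$c{\left(V,G \right)} = 1 + \frac{G}{4} + \frac{V}{4}$ ($c{\left(V,G \right)} = 1 + \frac{V + G}{4} = 1 + \frac{G + V}{4} = 1 + \left(\frac{G}{4} + \frac{V}{4}\right) = 1 + \frac{G}{4} + \frac{V}{4}$)
$D{\left(h,x \right)} = x \left(24 - h\right)$ ($D{\left(h,x \right)} = \left(24 - h\right) x = x \left(24 - h\right)$)
$B{\left(-182,c{\left(S,-33 \right)} \right)} + D{\left(-835,-1205 \right)} = \left(1 + \frac{1}{4} \left(-33\right) + \frac{1}{4} \cdot 30\right) - 1205 \left(24 - -835\right) = \left(1 - \frac{33}{4} + \frac{15}{2}\right) - 1205 \left(24 + 835\right) = \frac{1}{4} - 1035095 = - \frac{4140379}{4}$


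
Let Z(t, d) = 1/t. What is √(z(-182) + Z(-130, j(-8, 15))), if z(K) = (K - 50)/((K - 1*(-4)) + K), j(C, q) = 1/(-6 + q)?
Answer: √3874/78 ≈ 0.79797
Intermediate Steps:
z(K) = (-50 + K)/(4 + 2*K) (z(K) = (-50 + K)/((K + 4) + K) = (-50 + K)/((4 + K) + K) = (-50 + K)/(4 + 2*K))
√(z(-182) + Z(-130, j(-8, 15))) = √((-50 - 182)/(2*(2 - 182)) + 1/(-130)) = √((½)*(-232)/(-180) - 1/130) = √((½)*(-1/180)*(-232) - 1/130) = √(29/45 - 1/130) = √(149/234) = √3874/78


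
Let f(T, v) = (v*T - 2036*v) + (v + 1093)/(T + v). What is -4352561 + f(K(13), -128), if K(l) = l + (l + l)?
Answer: -364629070/89 ≈ -4.0970e+6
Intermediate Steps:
K(l) = 3*l (K(l) = l + 2*l = 3*l)
f(T, v) = -2036*v + T*v + (1093 + v)/(T + v) (f(T, v) = (T*v - 2036*v) + (1093 + v)/(T + v) = (-2036*v + T*v) + (1093 + v)/(T + v) = -2036*v + T*v + (1093 + v)/(T + v))
-4352561 + f(K(13), -128) = -4352561 + (1093 - 128 - 2036*(-128)² + (3*13)*(-128)² - 128*(3*13)² - 2036*3*13*(-128))/(3*13 - 128) = -4352561 + (1093 - 128 - 2036*16384 + 39*16384 - 128*39² - 2036*39*(-128))/(39 - 128) = -4352561 + (1093 - 128 - 33357824 + 638976 - 128*1521 + 10163712)/(-89) = -4352561 - (1093 - 128 - 33357824 + 638976 - 194688 + 10163712)/89 = -4352561 - 1/89*(-22748859) = -4352561 + 22748859/89 = -364629070/89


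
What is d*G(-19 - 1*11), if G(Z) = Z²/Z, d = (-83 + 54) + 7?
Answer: 660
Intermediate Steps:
d = -22 (d = -29 + 7 = -22)
G(Z) = Z
d*G(-19 - 1*11) = -22*(-19 - 1*11) = -22*(-19 - 11) = -22*(-30) = 660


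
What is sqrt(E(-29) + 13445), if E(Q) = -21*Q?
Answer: sqrt(14054) ≈ 118.55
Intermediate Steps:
sqrt(E(-29) + 13445) = sqrt(-21*(-29) + 13445) = sqrt(609 + 13445) = sqrt(14054)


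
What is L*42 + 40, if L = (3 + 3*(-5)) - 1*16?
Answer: -1136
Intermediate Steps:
L = -28 (L = (3 - 15) - 16 = -12 - 16 = -28)
L*42 + 40 = -28*42 + 40 = -1176 + 40 = -1136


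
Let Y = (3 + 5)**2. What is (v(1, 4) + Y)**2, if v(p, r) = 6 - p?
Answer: 4761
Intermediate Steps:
Y = 64 (Y = 8**2 = 64)
(v(1, 4) + Y)**2 = ((6 - 1*1) + 64)**2 = ((6 - 1) + 64)**2 = (5 + 64)**2 = 69**2 = 4761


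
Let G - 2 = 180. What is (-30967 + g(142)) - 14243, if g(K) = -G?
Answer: -45392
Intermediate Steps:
G = 182 (G = 2 + 180 = 182)
g(K) = -182 (g(K) = -1*182 = -182)
(-30967 + g(142)) - 14243 = (-30967 - 182) - 14243 = -31149 - 14243 = -45392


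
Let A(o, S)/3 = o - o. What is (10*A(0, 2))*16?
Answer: 0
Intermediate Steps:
A(o, S) = 0 (A(o, S) = 3*(o - o) = 3*0 = 0)
(10*A(0, 2))*16 = (10*0)*16 = 0*16 = 0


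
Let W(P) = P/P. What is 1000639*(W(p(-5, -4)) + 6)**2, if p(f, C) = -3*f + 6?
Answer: 49031311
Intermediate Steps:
p(f, C) = 6 - 3*f
W(P) = 1
1000639*(W(p(-5, -4)) + 6)**2 = 1000639*(1 + 6)**2 = 1000639*7**2 = 1000639*49 = 49031311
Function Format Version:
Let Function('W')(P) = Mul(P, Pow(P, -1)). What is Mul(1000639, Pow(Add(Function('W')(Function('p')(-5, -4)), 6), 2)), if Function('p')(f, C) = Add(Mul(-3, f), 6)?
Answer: 49031311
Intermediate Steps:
Function('p')(f, C) = Add(6, Mul(-3, f))
Function('W')(P) = 1
Mul(1000639, Pow(Add(Function('W')(Function('p')(-5, -4)), 6), 2)) = Mul(1000639, Pow(Add(1, 6), 2)) = Mul(1000639, Pow(7, 2)) = Mul(1000639, 49) = 49031311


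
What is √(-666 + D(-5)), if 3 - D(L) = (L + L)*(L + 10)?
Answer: I*√613 ≈ 24.759*I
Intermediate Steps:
D(L) = 3 - 2*L*(10 + L) (D(L) = 3 - (L + L)*(L + 10) = 3 - 2*L*(10 + L))
√(-666 + D(-5)) = √(-666 + (3 - 20*(-5) - 2*(-5)²)) = √(-666 + (3 + 100 - 2*25)) = √(-666 + (3 + 100 - 50)) = √(-666 + 53) = √(-613) = I*√613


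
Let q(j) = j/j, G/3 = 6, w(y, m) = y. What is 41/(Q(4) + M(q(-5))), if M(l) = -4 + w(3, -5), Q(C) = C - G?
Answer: -41/15 ≈ -2.7333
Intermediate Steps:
G = 18 (G = 3*6 = 18)
Q(C) = -18 + C (Q(C) = C - 1*18 = C - 18 = -18 + C)
q(j) = 1
M(l) = -1 (M(l) = -4 + 3 = -1)
41/(Q(4) + M(q(-5))) = 41/((-18 + 4) - 1) = 41/(-14 - 1) = 41/(-15) = -1/15*41 = -41/15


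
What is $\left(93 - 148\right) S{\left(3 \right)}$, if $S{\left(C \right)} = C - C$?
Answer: $0$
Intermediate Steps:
$S{\left(C \right)} = 0$
$\left(93 - 148\right) S{\left(3 \right)} = \left(93 - 148\right) 0 = \left(-55\right) 0 = 0$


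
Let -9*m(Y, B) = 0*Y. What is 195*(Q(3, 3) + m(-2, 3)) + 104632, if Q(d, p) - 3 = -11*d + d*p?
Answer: 100537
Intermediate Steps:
Q(d, p) = 3 - 11*d + d*p (Q(d, p) = 3 + (-11*d + d*p) = 3 - 11*d + d*p)
m(Y, B) = 0 (m(Y, B) = -0*Y = -⅑*0 = 0)
195*(Q(3, 3) + m(-2, 3)) + 104632 = 195*((3 - 11*3 + 3*3) + 0) + 104632 = 195*((3 - 33 + 9) + 0) + 104632 = 195*(-21 + 0) + 104632 = 195*(-21) + 104632 = -4095 + 104632 = 100537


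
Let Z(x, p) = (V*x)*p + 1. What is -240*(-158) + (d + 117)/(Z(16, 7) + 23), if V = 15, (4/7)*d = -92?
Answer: 16153909/426 ≈ 37920.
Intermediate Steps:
d = -161 (d = (7/4)*(-92) = -161)
Z(x, p) = 1 + 15*p*x (Z(x, p) = (15*x)*p + 1 = 15*p*x + 1 = 1 + 15*p*x)
-240*(-158) + (d + 117)/(Z(16, 7) + 23) = -240*(-158) + (-161 + 117)/((1 + 15*7*16) + 23) = 37920 - 44/((1 + 1680) + 23) = 37920 - 44/(1681 + 23) = 37920 - 44/1704 = 37920 - 44*1/1704 = 37920 - 11/426 = 16153909/426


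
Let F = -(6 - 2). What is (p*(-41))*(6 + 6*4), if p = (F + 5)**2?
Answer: -1230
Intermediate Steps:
F = -4 (F = -1*4 = -4)
p = 1 (p = (-4 + 5)**2 = 1**2 = 1)
(p*(-41))*(6 + 6*4) = (1*(-41))*(6 + 6*4) = -41*(6 + 24) = -41*30 = -1230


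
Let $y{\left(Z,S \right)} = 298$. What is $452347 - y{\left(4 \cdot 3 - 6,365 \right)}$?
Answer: $452049$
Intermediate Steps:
$452347 - y{\left(4 \cdot 3 - 6,365 \right)} = 452347 - 298 = 452049$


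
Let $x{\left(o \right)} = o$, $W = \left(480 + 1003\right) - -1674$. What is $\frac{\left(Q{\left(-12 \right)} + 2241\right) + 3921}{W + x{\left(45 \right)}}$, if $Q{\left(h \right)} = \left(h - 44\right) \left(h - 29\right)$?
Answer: $\frac{4229}{1601} \approx 2.6415$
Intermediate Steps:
$W = 3157$ ($W = 1483 + 1674 = 3157$)
$Q{\left(h \right)} = \left(-44 + h\right) \left(-29 + h\right)$
$\frac{\left(Q{\left(-12 \right)} + 2241\right) + 3921}{W + x{\left(45 \right)}} = \frac{\left(\left(1276 + \left(-12\right)^{2} - -876\right) + 2241\right) + 3921}{3157 + 45} = \frac{\left(\left(1276 + 144 + 876\right) + 2241\right) + 3921}{3202} = \left(\left(2296 + 2241\right) + 3921\right) \frac{1}{3202} = \left(4537 + 3921\right) \frac{1}{3202} = 8458 \cdot \frac{1}{3202} = \frac{4229}{1601}$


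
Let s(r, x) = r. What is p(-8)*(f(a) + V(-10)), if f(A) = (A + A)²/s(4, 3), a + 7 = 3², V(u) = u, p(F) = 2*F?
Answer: 96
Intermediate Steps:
a = 2 (a = -7 + 3² = -7 + 9 = 2)
f(A) = A² (f(A) = (A + A)²/4 = (2*A)²*(¼) = (4*A²)*(¼) = A²)
p(-8)*(f(a) + V(-10)) = (2*(-8))*(2² - 10) = -16*(4 - 10) = -16*(-6) = 96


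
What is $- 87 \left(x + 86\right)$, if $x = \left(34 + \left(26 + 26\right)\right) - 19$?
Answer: $-13311$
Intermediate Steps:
$x = 67$ ($x = \left(34 + 52\right) - 19 = 86 - 19 = 67$)
$- 87 \left(x + 86\right) = - 87 \left(67 + 86\right) = \left(-87\right) 153 = -13311$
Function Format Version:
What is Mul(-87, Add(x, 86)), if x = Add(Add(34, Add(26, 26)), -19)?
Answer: -13311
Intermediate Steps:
x = 67 (x = Add(Add(34, 52), -19) = Add(86, -19) = 67)
Mul(-87, Add(x, 86)) = Mul(-87, Add(67, 86)) = Mul(-87, 153) = -13311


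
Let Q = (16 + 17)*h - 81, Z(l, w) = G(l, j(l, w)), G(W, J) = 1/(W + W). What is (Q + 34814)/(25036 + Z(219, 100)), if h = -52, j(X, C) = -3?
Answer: 14461446/10965769 ≈ 1.3188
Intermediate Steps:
G(W, J) = 1/(2*W)
Z(l, w) = 1/(2*l)
Q = -1797 (Q = (16 + 17)*(-52) - 81 = 33*(-52) - 81 = -1716 - 81 = -1797)
(Q + 34814)/(25036 + Z(219, 100)) = (-1797 + 34814)/(25036 + (½)/219) = 33017/(25036 + (½)*(1/219)) = 33017/(25036 + 1/438) = 33017/(10965769/438) = 33017*(438/10965769) = 14461446/10965769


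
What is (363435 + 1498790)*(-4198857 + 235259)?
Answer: -7381111285550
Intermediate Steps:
(363435 + 1498790)*(-4198857 + 235259) = 1862225*(-3963598) = -7381111285550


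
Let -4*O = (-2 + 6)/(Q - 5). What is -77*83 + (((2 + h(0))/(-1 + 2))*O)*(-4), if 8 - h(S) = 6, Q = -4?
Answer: -57535/9 ≈ -6392.8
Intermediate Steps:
h(S) = 2 (h(S) = 8 - 1*6 = 8 - 6 = 2)
O = 1/9 (O = -(-2 + 6)/(4*(-4 - 5)) = -1/(-9) = -(-1)/9 = -1/4*(-4/9) = 1/9 ≈ 0.11111)
-77*83 + (((2 + h(0))/(-1 + 2))*O)*(-4) = -77*83 + (((2 + 2)/(-1 + 2))*(1/9))*(-4) = -6391 + ((4/1)*(1/9))*(-4) = -6391 + ((4*1)*(1/9))*(-4) = -6391 + (4*(1/9))*(-4) = -6391 + (4/9)*(-4) = -6391 - 16/9 = -57535/9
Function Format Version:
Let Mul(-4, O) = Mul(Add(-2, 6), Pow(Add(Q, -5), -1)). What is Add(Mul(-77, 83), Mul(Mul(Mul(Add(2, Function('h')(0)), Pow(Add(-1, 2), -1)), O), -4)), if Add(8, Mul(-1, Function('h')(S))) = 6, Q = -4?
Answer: Rational(-57535, 9) ≈ -6392.8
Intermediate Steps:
Function('h')(S) = 2 (Function('h')(S) = Add(8, Mul(-1, 6)) = Add(8, -6) = 2)
O = Rational(1, 9) (O = Mul(Rational(-1, 4), Mul(Add(-2, 6), Pow(Add(-4, -5), -1))) = Mul(Rational(-1, 4), Mul(4, Pow(-9, -1))) = Mul(Rational(-1, 4), Mul(4, Rational(-1, 9))) = Mul(Rational(-1, 4), Rational(-4, 9)) = Rational(1, 9) ≈ 0.11111)
Add(Mul(-77, 83), Mul(Mul(Mul(Add(2, Function('h')(0)), Pow(Add(-1, 2), -1)), O), -4)) = Add(Mul(-77, 83), Mul(Mul(Mul(Add(2, 2), Pow(Add(-1, 2), -1)), Rational(1, 9)), -4)) = Add(-6391, Mul(Mul(Mul(4, Pow(1, -1)), Rational(1, 9)), -4)) = Add(-6391, Mul(Mul(Mul(4, 1), Rational(1, 9)), -4)) = Add(-6391, Mul(Mul(4, Rational(1, 9)), -4)) = Add(-6391, Mul(Rational(4, 9), -4)) = Add(-6391, Rational(-16, 9)) = Rational(-57535, 9)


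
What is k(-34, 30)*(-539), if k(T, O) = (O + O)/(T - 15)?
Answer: 660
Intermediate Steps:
k(T, O) = 2*O/(-15 + T) (k(T, O) = (2*O)/(-15 + T) = 2*O/(-15 + T))
k(-34, 30)*(-539) = (2*30/(-15 - 34))*(-539) = (2*30/(-49))*(-539) = (2*30*(-1/49))*(-539) = -60/49*(-539) = 660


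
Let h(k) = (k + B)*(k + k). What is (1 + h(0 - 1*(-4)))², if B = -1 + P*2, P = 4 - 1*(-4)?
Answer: 23409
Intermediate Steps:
P = 8 (P = 4 + 4 = 8)
B = 15 (B = -1 + 8*2 = -1 + 16 = 15)
h(k) = 2*k*(15 + k) (h(k) = (k + 15)*(k + k) = (15 + k)*(2*k) = 2*k*(15 + k))
(1 + h(0 - 1*(-4)))² = (1 + 2*(0 - 1*(-4))*(15 + (0 - 1*(-4))))² = (1 + 2*(0 + 4)*(15 + (0 + 4)))² = (1 + 2*4*(15 + 4))² = (1 + 2*4*19)² = (1 + 152)² = 153² = 23409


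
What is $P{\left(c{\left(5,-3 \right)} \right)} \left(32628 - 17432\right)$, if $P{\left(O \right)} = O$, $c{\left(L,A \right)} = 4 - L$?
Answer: $-15196$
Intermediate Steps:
$P{\left(c{\left(5,-3 \right)} \right)} \left(32628 - 17432\right) = \left(4 - 5\right) \left(32628 - 17432\right) = \left(4 - 5\right) 15196 = \left(-1\right) 15196 = -15196$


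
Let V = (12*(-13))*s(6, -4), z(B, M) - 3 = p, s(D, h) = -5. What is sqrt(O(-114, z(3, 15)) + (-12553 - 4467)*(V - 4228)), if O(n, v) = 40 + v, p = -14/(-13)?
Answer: sqrt(9917765689)/13 ≈ 7660.6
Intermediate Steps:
p = 14/13 (p = -14*(-1/13) = 14/13 ≈ 1.0769)
z(B, M) = 53/13 (z(B, M) = 3 + 14/13 = 53/13)
V = 780 (V = (12*(-13))*(-5) = -156*(-5) = 780)
sqrt(O(-114, z(3, 15)) + (-12553 - 4467)*(V - 4228)) = sqrt((40 + 53/13) + (-12553 - 4467)*(780 - 4228)) = sqrt(573/13 - 17020*(-3448)) = sqrt(573/13 + 58684960) = sqrt(762905053/13) = sqrt(9917765689)/13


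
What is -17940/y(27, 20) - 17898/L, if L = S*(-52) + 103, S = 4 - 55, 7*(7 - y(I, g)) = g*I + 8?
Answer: 17739042/72355 ≈ 245.17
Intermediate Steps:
y(I, g) = 41/7 - I*g/7 (y(I, g) = 7 - (g*I + 8)/7 = 7 - (I*g + 8)/7 = 7 - (8 + I*g)/7 = 7 + (-8/7 - I*g/7) = 41/7 - I*g/7)
S = -51
L = 2755 (L = -51*(-52) + 103 = 2652 + 103 = 2755)
-17940/y(27, 20) - 17898/L = -17940/(41/7 - 1/7*27*20) - 17898/2755 = -17940/(41/7 - 540/7) - 17898*1/2755 = -17940/(-499/7) - 942/145 = -17940*(-7/499) - 942/145 = 125580/499 - 942/145 = 17739042/72355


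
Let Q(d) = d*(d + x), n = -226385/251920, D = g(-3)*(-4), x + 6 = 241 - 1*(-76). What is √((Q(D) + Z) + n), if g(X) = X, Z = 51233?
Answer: √8743408157271/12596 ≈ 234.75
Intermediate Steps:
x = 311 (x = -6 + (241 - 1*(-76)) = -6 + (241 + 76) = -6 + 317 = 311)
D = 12 (D = -3*(-4) = 12)
n = -45277/50384 (n = -226385*1/251920 = -45277/50384 ≈ -0.89864)
Q(d) = d*(311 + d) (Q(d) = d*(d + 311) = d*(311 + d))
√((Q(D) + Z) + n) = √((12*(311 + 12) + 51233) - 45277/50384) = √((12*323 + 51233) - 45277/50384) = √((3876 + 51233) - 45277/50384) = √(55109 - 45277/50384) = √(2776566579/50384) = √8743408157271/12596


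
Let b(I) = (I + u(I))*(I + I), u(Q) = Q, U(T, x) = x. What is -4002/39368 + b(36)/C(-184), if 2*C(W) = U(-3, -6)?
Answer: -34015953/19684 ≈ -1728.1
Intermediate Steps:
b(I) = 4*I² (b(I) = (I + I)*(I + I) = (2*I)*(2*I) = 4*I²)
C(W) = -3 (C(W) = (½)*(-6) = -3)
-4002/39368 + b(36)/C(-184) = -4002/39368 + (4*36²)/(-3) = -4002*1/39368 + (4*1296)*(-⅓) = -2001/19684 + 5184*(-⅓) = -2001/19684 - 1728 = -34015953/19684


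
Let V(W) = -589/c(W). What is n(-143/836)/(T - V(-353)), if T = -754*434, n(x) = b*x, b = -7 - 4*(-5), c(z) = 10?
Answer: 845/124327298 ≈ 6.7966e-6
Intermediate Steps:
V(W) = -589/10
b = 13 (b = -7 + 20 = 13)
n(x) = 13*x
T = -327236
n(-143/836)/(T - V(-353)) = (13*(-143/836))/(-327236 - 1*(-589/10)) = (13*(-143*1/836))/(-327236 + 589/10) = (13*(-13/76))/(-3271771/10) = -169/76*(-10/3271771) = 845/124327298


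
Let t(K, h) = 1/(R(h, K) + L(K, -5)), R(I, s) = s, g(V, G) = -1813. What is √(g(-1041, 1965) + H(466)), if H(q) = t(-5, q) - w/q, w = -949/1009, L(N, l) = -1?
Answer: 2*I*√225483068118507/705291 ≈ 42.581*I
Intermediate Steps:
t(K, h) = 1/(-1 + K) (t(K, h) = 1/(K - 1) = 1/(-1 + K))
w = -949/1009 (w = -949*1/1009 = -949/1009 ≈ -0.94054)
H(q) = -⅙ + 949/(1009*q) (H(q) = 1/(-1 - 5) - (-949)/(1009*q) = 1/(-6) + 949/(1009*q) = -⅙ + 949/(1009*q))
√(g(-1041, 1965) + H(466)) = √(-1813 + (1/6054)*(5694 - 1009*466)/466) = √(-1813 + (1/6054)*(1/466)*(5694 - 470194)) = √(-1813 + (1/6054)*(1/466)*(-464500)) = √(-1813 - 116125/705291) = √(-1278808708/705291) = 2*I*√225483068118507/705291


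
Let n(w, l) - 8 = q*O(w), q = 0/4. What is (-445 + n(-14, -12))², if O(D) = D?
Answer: 190969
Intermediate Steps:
q = 0 (q = 0*(¼) = 0)
n(w, l) = 8 (n(w, l) = 8 + 0*w = 8 + 0 = 8)
(-445 + n(-14, -12))² = (-445 + 8)² = (-437)² = 190969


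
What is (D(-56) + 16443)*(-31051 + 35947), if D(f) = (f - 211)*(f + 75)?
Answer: 55667520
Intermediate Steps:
D(f) = (-211 + f)*(75 + f)
(D(-56) + 16443)*(-31051 + 35947) = ((-15825 + (-56)² - 136*(-56)) + 16443)*(-31051 + 35947) = ((-15825 + 3136 + 7616) + 16443)*4896 = (-5073 + 16443)*4896 = 11370*4896 = 55667520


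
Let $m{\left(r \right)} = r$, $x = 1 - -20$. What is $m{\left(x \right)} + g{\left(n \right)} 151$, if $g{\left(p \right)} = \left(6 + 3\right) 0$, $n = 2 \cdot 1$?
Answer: $21$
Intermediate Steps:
$x = 21$ ($x = 1 + 20 = 21$)
$n = 2$
$g{\left(p \right)} = 0$ ($g{\left(p \right)} = 9 \cdot 0 = 0$)
$m{\left(x \right)} + g{\left(n \right)} 151 = 21 + 0 \cdot 151 = 21 + 0 = 21$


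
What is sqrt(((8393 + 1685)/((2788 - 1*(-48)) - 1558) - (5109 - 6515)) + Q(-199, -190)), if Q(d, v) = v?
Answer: sqrt(55526473)/213 ≈ 34.984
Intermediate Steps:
sqrt(((8393 + 1685)/((2788 - 1*(-48)) - 1558) - (5109 - 6515)) + Q(-199, -190)) = sqrt(((8393 + 1685)/((2788 - 1*(-48)) - 1558) - (5109 - 6515)) - 190) = sqrt((10078/((2788 + 48) - 1558) - 1*(-1406)) - 190) = sqrt((10078/(2836 - 1558) + 1406) - 190) = sqrt((10078/1278 + 1406) - 190) = sqrt((10078*(1/1278) + 1406) - 190) = sqrt((5039/639 + 1406) - 190) = sqrt(903473/639 - 190) = sqrt(782063/639) = sqrt(55526473)/213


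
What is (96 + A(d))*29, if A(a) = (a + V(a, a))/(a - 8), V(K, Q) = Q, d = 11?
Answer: 8990/3 ≈ 2996.7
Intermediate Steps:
A(a) = 2*a/(-8 + a) (A(a) = (a + a)/(a - 8) = (2*a)/(-8 + a) = 2*a/(-8 + a))
(96 + A(d))*29 = (96 + 2*11/(-8 + 11))*29 = (96 + 2*11/3)*29 = (96 + 2*11*(⅓))*29 = (96 + 22/3)*29 = (310/3)*29 = 8990/3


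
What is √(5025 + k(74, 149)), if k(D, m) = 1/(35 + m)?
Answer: √42531646/92 ≈ 70.887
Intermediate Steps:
√(5025 + k(74, 149)) = √(5025 + 1/(35 + 149)) = √(5025 + 1/184) = √(924601/184) = √42531646/92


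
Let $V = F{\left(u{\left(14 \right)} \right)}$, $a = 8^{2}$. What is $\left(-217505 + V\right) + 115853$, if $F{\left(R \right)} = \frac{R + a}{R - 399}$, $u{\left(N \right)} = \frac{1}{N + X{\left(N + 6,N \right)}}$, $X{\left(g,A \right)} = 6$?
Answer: $- \frac{811082589}{7979} \approx -1.0165 \cdot 10^{5}$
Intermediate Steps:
$a = 64$
$u{\left(N \right)} = \frac{1}{6 + N}$ ($u{\left(N \right)} = \frac{1}{N + 6} = \frac{1}{6 + N}$)
$F{\left(R \right)} = \frac{64 + R}{-399 + R}$ ($F{\left(R \right)} = \frac{R + 64}{R - 399} = \frac{64 + R}{-399 + R}$)
$V = - \frac{1281}{7979}$ ($V = \frac{64 + \frac{1}{6 + 14}}{-399 + \frac{1}{6 + 14}} = \frac{64 + \frac{1}{20}}{-399 + \frac{1}{20}} = \frac{1}{- \frac{7979}{20}} \cdot \frac{1281}{20} = \left(- \frac{20}{7979}\right) \frac{1281}{20} = - \frac{1281}{7979} \approx -0.16055$)
$\left(-217505 + V\right) + 115853 = \left(-217505 - \frac{1281}{7979}\right) + 115853 = - \frac{1735473676}{7979} + 115853 = - \frac{811082589}{7979}$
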